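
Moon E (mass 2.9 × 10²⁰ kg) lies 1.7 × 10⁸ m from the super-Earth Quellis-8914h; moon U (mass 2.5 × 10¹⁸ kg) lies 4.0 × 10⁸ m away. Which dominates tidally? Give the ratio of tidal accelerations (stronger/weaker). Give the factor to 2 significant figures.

Moon E, by a factor of ≈ 1500

Tidal stretch scales as M/d³; compute that for each body.
Moon E: (2.9 × 10²⁰) / (1.7 × 10⁸)³ = 5.903 × 10⁻⁵
Moon U: (2.5 × 10¹⁸) / (4.0 × 10⁸)³ = 3.906 × 10⁻⁸
Ratio (larger/smaller) = 1500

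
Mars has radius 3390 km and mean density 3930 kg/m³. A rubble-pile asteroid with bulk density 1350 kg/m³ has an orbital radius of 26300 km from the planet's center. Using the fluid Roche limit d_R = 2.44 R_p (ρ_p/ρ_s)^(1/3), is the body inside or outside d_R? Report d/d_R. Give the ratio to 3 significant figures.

d_R = 2.44 × (3390 km) × (3930/1350)^(1/3) = 11810 km
d/d_R = (26300) / (11810) = 2.23
Since d/d_R > 1, the body is outside the Roche limit.

outside; d/d_R ≈ 2.23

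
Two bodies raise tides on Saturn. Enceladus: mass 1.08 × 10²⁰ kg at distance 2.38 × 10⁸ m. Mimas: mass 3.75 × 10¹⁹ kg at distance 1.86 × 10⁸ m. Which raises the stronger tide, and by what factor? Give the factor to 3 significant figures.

Tidal acceleration ∝ M/d³, so compare M/d³ for each.
Enceladus: (1.08 × 10²⁰) / (2.38 × 10⁸)³ = 8.011 × 10⁻⁶
Mimas: (3.75 × 10¹⁹) / (1.86 × 10⁸)³ = 5.828 × 10⁻⁶
Ratio (larger/smaller) = 1.37

Enceladus, by a factor of ≈ 1.37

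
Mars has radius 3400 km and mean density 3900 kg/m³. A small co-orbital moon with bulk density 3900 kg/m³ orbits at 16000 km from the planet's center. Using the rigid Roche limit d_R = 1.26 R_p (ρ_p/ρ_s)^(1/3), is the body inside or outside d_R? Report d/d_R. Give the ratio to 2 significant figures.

d_R = 1.26 × (3400 km) × (3900/3900)^(1/3) = 4284 km
d/d_R = (16000) / (4284) = 3.7
Since d/d_R > 1, the body is outside the Roche limit.

outside; d/d_R ≈ 3.7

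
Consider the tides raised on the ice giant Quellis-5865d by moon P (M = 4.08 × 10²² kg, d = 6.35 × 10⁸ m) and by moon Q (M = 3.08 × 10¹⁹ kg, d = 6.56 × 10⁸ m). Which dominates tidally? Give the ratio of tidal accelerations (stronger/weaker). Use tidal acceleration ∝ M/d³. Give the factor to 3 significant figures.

Moon P, by a factor of ≈ 1460

Compare M/d³ for the two perturbers:
Moon P: (4.08 × 10²²) / (6.35 × 10⁸)³ = 1.593 × 10⁻⁴
Moon Q: (3.08 × 10¹⁹) / (6.56 × 10⁸)³ = 1.091 × 10⁻⁷
Ratio (larger/smaller) = 1460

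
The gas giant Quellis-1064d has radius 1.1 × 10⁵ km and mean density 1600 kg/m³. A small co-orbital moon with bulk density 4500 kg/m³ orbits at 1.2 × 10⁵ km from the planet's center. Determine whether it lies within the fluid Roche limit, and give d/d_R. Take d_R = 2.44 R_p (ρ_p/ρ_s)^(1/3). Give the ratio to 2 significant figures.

inside; d/d_R ≈ 0.63

d_R = 2.44 × (1.1 × 10⁵ km) × (1600/4500)^(1/3) = 1.901 × 10⁵ km
d/d_R = (1.2 × 10⁵) / (1.901 × 10⁵) = 0.63
Since d/d_R < 1, the body is inside the Roche limit.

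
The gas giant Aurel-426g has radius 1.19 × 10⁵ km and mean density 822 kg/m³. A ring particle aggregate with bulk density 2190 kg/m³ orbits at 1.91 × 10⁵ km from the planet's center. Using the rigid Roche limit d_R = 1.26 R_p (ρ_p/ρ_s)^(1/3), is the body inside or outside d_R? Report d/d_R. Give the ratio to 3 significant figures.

d_R = 1.26 × (1.19 × 10⁵ km) × (822/2190)^(1/3) = 1.082 × 10⁵ km
d/d_R = (1.91 × 10⁵) / (1.082 × 10⁵) = 1.77
Since d/d_R > 1, the body is outside the Roche limit.

outside; d/d_R ≈ 1.77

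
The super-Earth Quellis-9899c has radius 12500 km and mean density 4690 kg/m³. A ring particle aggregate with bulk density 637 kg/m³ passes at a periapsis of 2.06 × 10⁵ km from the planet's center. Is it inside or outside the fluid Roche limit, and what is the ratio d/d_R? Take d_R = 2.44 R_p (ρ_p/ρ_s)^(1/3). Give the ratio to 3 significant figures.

outside; d/d_R ≈ 3.47

d_R = 2.44 × (12500 km) × (4690/637)^(1/3) = 59340 km
d/d_R = (2.06 × 10⁵) / (59340) = 3.47
Since d/d_R > 1, the body is outside the Roche limit.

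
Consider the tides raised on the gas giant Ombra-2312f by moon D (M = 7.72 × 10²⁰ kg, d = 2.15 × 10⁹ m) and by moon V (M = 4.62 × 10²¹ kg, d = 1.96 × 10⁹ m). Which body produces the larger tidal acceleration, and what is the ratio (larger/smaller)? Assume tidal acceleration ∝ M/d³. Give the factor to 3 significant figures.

The tide-raising term goes as M/d³ (the gradient of a 1/d² field).
Moon D: (7.72 × 10²⁰) / (2.15 × 10⁹)³ = 7.768 × 10⁻⁸
Moon V: (4.62 × 10²¹) / (1.96 × 10⁹)³ = 6.136 × 10⁻⁷
Ratio (larger/smaller) = 7.90

Moon V, by a factor of ≈ 7.90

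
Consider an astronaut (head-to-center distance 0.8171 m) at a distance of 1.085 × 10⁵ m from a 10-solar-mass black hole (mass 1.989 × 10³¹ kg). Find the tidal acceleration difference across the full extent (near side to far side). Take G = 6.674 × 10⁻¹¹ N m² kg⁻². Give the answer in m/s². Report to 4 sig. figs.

Near-to-far spans 2r, so the tidal difference is twice the near-to-center value: 4GMr/d³.
Δg = 4GMr/d³
   = 4 × (6.674 × 10⁻¹¹) × (1.989 × 10³¹) × (0.8171) / (1.085 × 10⁵)³
   = 3.397 × 10⁶ m/s²

3.397 × 10⁶ m/s²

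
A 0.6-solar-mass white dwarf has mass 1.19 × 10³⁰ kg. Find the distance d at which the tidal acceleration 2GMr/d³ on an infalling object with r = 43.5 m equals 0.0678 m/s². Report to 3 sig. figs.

4.67 × 10⁷ m

2GMr/d³ = a_tidal  ⇒  d = (2GMr / a_tidal)^(1/3)
d = (2 × 6.674×10⁻¹¹ × (1.19 × 10³⁰) × (43.5) / (0.0678))^(1/3)
  = 4.67 × 10⁷ m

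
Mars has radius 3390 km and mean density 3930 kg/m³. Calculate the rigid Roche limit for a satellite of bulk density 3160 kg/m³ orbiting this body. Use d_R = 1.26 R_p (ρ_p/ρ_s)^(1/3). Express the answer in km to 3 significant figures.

4590 km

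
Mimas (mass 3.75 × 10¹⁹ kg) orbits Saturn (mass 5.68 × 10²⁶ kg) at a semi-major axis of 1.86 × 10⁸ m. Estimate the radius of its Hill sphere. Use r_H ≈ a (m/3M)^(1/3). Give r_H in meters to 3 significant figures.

r_H ≈ a (m/3M)^(1/3)
    = (1.86 × 10⁸) × (3.75 × 10¹⁹ / (3 × 5.68 × 10²⁶))^(1/3)
    = 5.21 × 10⁵ m

5.21 × 10⁵ m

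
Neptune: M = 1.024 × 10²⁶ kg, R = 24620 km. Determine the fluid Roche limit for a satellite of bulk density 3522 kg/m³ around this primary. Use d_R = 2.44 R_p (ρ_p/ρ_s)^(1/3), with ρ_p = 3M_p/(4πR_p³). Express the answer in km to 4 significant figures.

ρ_p = 3M_p/(4πR_p³) = 3 × (1.024 × 10²⁶) / (4π × (2.462 × 10⁷ m)³) = 1638 kg/m³
d_R = 2.44 × 24620 km × (1638/3522)^(1/3)
    = 46540 km

46540 km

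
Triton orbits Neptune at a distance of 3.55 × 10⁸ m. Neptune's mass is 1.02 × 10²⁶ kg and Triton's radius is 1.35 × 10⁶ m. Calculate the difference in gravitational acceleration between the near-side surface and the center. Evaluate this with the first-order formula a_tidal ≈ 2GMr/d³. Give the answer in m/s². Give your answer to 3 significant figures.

Δa = 2GMr/d³
   = 2 × (6.674 × 10⁻¹¹) × (1.02 × 10²⁶) × (1.35 × 10⁶) / (3.55 × 10⁸)³
   = 4.11 × 10⁻⁴ m/s²

4.11 × 10⁻⁴ m/s²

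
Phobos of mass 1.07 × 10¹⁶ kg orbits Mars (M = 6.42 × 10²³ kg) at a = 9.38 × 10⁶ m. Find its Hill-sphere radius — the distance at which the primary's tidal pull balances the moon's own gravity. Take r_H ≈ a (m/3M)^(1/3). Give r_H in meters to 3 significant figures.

1.66 × 10⁴ m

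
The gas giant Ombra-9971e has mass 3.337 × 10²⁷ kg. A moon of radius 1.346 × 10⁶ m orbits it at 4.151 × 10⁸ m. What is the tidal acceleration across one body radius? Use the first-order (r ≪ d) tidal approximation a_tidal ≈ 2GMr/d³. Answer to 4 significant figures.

Δg = 2GMr/d³
   = 2 × (6.674 × 10⁻¹¹) × (3.337 × 10²⁷) × (1.346 × 10⁶) / (4.151 × 10⁸)³
   = 8.382 × 10⁻³ m/s²

8.382 × 10⁻³ m/s²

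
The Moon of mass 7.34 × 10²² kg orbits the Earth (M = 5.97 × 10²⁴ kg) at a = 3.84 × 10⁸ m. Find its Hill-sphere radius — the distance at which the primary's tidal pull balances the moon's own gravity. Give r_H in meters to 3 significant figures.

r_H ≈ a (m/3M)^(1/3)
    = (3.84 × 10⁸) × (7.34 × 10²² / (3 × 5.97 × 10²⁴))^(1/3)
    = 6.15 × 10⁷ m

6.15 × 10⁷ m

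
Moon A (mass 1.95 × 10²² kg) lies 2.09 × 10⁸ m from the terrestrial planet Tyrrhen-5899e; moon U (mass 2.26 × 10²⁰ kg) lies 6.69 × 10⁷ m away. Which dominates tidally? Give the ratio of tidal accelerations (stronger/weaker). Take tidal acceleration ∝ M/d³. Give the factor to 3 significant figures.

Moon A, by a factor of ≈ 2.83

Tidal stretch scales as M/d³; compute that for each body.
Moon A: (1.95 × 10²²) / (2.09 × 10⁸)³ = 2.136 × 10⁻³
Moon U: (2.26 × 10²⁰) / (6.69 × 10⁷)³ = 7.548 × 10⁻⁴
Ratio (larger/smaller) = 2.83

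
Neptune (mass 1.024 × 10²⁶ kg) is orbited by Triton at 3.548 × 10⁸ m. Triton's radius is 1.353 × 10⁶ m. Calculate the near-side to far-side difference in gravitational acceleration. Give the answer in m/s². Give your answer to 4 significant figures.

8.281 × 10⁻⁴ m/s²

a_tidal = 4GMr/d³
        = 4 × (6.674 × 10⁻¹¹) × (1.024 × 10²⁶) × (1.353 × 10⁶) / (3.548 × 10⁸)³
        = 8.281 × 10⁻⁴ m/s²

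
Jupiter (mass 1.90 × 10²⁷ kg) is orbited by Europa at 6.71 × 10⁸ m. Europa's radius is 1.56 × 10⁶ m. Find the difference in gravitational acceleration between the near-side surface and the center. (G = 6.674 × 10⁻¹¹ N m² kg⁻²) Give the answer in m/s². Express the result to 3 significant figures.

1.31 × 10⁻³ m/s²

Δa = 2GMr/d³
   = 2 × (6.674 × 10⁻¹¹) × (1.90 × 10²⁷) × (1.56 × 10⁶) / (6.71 × 10⁸)³
   = 1.31 × 10⁻³ m/s²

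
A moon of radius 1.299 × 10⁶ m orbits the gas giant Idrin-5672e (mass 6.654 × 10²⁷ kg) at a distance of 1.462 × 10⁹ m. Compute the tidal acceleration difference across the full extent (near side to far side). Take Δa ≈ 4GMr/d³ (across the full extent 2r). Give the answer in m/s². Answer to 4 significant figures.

7.384 × 10⁻⁴ m/s²

a_tidal = 4GMr/d³
        = 4 × (6.674 × 10⁻¹¹) × (6.654 × 10²⁷) × (1.299 × 10⁶) / (1.462 × 10⁹)³
        = 7.384 × 10⁻⁴ m/s²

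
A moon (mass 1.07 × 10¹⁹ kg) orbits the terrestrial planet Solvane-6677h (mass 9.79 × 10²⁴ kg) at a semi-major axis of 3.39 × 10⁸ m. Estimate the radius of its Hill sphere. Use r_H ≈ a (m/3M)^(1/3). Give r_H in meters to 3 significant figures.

2.42 × 10⁶ m

r_H ≈ a (m/3M)^(1/3)
    = (3.39 × 10⁸) × (1.07 × 10¹⁹ / (3 × 9.79 × 10²⁴))^(1/3)
    = 2.42 × 10⁶ m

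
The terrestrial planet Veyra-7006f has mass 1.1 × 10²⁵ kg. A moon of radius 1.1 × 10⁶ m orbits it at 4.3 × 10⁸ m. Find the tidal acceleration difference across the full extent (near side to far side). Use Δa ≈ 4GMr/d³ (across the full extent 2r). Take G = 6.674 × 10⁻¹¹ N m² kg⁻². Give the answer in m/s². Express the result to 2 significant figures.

Differencing GM/(d−r)² and GM/(d+r)² to first order in r/d gives 4GMr/d³.
a_tidal = 4GMr/d³
        = 4 × (6.674 × 10⁻¹¹) × (1.1 × 10²⁵) × (1.1 × 10⁶) / (4.3 × 10⁸)³
        = 4.1 × 10⁻⁵ m/s²

4.1 × 10⁻⁵ m/s²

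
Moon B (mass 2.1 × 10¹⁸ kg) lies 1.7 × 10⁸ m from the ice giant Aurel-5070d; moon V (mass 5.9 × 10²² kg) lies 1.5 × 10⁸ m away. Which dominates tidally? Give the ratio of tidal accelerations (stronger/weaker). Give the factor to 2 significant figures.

Moon V, by a factor of ≈ 41000

The tide-raising term goes as M/d³ (the gradient of a 1/d² field).
Moon B: (2.1 × 10¹⁸) / (1.7 × 10⁸)³ = 4.274 × 10⁻⁷
Moon V: (5.9 × 10²²) / (1.5 × 10⁸)³ = 1.748 × 10⁻²
Ratio (larger/smaller) = 41000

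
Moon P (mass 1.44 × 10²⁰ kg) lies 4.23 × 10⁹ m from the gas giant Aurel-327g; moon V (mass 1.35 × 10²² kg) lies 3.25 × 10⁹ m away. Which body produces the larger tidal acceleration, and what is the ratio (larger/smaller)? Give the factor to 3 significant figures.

Moon V, by a factor of ≈ 207

Compare M/d³ for the two perturbers:
Moon P: (1.44 × 10²⁰) / (4.23 × 10⁹)³ = 1.903 × 10⁻⁹
Moon V: (1.35 × 10²²) / (3.25 × 10⁹)³ = 3.933 × 10⁻⁷
Ratio (larger/smaller) = 207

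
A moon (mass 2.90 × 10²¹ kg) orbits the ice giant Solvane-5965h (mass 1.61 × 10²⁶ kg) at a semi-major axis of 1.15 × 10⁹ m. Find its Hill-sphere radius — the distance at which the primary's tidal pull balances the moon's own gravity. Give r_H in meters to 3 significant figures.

2.09 × 10⁷ m

r_H ≈ a (m/3M)^(1/3)
    = (1.15 × 10⁹) × (2.90 × 10²¹ / (3 × 1.61 × 10²⁶))^(1/3)
    = 2.09 × 10⁷ m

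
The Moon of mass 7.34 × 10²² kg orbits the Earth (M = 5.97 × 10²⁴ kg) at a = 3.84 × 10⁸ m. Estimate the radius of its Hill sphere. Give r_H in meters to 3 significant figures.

r_H ≈ a (m/3M)^(1/3)
    = (3.84 × 10⁸) × (7.34 × 10²² / (3 × 5.97 × 10²⁴))^(1/3)
    = 6.15 × 10⁷ m

6.15 × 10⁷ m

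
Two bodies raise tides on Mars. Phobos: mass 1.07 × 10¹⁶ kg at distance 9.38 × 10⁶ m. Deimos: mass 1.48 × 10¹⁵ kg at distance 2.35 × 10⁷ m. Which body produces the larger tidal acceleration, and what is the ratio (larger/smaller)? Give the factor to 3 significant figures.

Phobos, by a factor of ≈ 114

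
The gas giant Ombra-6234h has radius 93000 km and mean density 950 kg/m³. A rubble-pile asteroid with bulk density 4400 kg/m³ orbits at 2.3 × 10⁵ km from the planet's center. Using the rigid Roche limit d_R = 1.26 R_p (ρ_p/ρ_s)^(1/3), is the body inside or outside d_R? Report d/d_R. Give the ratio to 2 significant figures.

d_R = 1.26 × (93000 km) × (950/4400)^(1/3) = 70300 km
d/d_R = (2.3 × 10⁵) / (70300) = 3.3
Since d/d_R > 1, the body is outside the Roche limit.

outside; d/d_R ≈ 3.3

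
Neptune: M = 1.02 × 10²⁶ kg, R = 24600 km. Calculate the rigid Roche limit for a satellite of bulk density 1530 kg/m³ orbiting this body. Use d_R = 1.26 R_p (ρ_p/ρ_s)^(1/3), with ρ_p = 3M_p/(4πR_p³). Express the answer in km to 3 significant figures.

ρ_p = 3M_p/(4πR_p³) = 3 × (1.02 × 10²⁶) / (4π × (2.46 × 10⁷ m)³) = 1640 kg/m³
d_R = 1.26 × 24600 km × (1640/1530)^(1/3)
    = 31700 km

31700 km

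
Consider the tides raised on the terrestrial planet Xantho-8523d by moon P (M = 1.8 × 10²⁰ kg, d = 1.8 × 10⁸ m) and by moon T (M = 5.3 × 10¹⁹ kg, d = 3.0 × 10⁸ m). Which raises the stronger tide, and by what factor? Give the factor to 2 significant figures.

The tide-raising term goes as M/d³ (the gradient of a 1/d² field).
Moon P: (1.8 × 10²⁰) / (1.8 × 10⁸)³ = 3.086 × 10⁻⁵
Moon T: (5.3 × 10¹⁹) / (3.0 × 10⁸)³ = 1.963 × 10⁻⁶
Ratio (larger/smaller) = 16

Moon P, by a factor of ≈ 16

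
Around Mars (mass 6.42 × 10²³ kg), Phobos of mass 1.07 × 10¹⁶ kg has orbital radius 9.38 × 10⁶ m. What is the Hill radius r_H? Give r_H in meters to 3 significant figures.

1.66 × 10⁴ m

r_H ≈ a (m/3M)^(1/3)
    = (9.38 × 10⁶) × (1.07 × 10¹⁶ / (3 × 6.42 × 10²³))^(1/3)
    = 1.66 × 10⁴ m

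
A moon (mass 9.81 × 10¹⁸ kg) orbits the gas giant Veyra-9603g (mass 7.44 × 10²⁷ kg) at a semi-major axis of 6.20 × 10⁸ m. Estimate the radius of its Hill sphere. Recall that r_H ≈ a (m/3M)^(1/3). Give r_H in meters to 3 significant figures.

r_H ≈ a (m/3M)^(1/3)
    = (6.20 × 10⁸) × (9.81 × 10¹⁸ / (3 × 7.44 × 10²⁷))^(1/3)
    = 4.71 × 10⁵ m

4.71 × 10⁵ m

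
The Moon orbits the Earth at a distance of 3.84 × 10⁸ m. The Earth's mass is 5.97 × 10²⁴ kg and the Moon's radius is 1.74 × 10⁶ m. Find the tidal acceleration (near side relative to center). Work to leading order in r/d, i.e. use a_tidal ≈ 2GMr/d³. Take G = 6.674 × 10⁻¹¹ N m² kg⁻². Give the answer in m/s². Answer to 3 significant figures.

Since r ≪ d, expand the inverse-square field across one radius to get the leading 2GMr/d³ term.
a_tidal = 2GMr/d³
        = 2 × (6.674 × 10⁻¹¹) × (5.97 × 10²⁴) × (1.74 × 10⁶) / (3.84 × 10⁸)³
        = 2.45 × 10⁻⁵ m/s²

2.45 × 10⁻⁵ m/s²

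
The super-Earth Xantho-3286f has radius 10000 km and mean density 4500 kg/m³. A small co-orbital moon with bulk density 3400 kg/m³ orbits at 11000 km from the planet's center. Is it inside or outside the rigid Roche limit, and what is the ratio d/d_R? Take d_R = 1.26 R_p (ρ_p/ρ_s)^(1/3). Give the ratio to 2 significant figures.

d_R = 1.26 × (10000 km) × (4500/3400)^(1/3) = 13830 km
d/d_R = (11000) / (13830) = 0.80
Since d/d_R < 1, the body is inside the Roche limit.

inside; d/d_R ≈ 0.80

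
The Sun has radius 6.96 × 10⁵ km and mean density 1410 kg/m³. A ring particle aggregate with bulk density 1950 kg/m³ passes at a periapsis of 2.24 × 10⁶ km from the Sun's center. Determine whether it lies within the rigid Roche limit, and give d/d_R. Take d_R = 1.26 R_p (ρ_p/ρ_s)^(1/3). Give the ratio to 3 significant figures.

outside; d/d_R ≈ 2.85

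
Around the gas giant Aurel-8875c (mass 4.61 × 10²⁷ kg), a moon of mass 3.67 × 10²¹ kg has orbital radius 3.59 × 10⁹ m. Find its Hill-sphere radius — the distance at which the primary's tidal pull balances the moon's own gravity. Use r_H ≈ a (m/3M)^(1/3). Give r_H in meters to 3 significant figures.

r_H ≈ a (m/3M)^(1/3)
    = (3.59 × 10⁹) × (3.67 × 10²¹ / (3 × 4.61 × 10²⁷))^(1/3)
    = 2.31 × 10⁷ m

2.31 × 10⁷ m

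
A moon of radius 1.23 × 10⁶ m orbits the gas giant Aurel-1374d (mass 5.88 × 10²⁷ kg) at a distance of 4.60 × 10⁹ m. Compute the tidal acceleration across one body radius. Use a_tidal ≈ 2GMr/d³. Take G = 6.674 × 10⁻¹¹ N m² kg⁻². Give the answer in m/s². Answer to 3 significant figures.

9.92 × 10⁻⁶ m/s²

Δa = 2GMr/d³
   = 2 × (6.674 × 10⁻¹¹) × (5.88 × 10²⁷) × (1.23 × 10⁶) / (4.60 × 10⁹)³
   = 9.92 × 10⁻⁶ m/s²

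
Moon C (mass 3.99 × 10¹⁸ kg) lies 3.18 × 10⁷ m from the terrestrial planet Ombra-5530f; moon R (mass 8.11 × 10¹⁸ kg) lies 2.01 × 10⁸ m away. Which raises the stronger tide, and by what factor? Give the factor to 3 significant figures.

The tide-raising term goes as M/d³ (the gradient of a 1/d² field).
Moon C: (3.99 × 10¹⁸) / (3.18 × 10⁷)³ = 1.241 × 10⁻⁴
Moon R: (8.11 × 10¹⁸) / (2.01 × 10⁸)³ = 9.987 × 10⁻⁷
Ratio (larger/smaller) = 124

Moon C, by a factor of ≈ 124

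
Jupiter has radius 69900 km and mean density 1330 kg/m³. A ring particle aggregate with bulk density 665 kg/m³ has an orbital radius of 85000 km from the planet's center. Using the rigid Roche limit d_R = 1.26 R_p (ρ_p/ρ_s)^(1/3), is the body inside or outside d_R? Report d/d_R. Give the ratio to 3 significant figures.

d_R = 1.26 × (69900 km) × (1330/665)^(1/3) = 1.110 × 10⁵ km
d/d_R = (85000) / (1.110 × 10⁵) = 0.766
Since d/d_R < 1, the body is inside the Roche limit.

inside; d/d_R ≈ 0.766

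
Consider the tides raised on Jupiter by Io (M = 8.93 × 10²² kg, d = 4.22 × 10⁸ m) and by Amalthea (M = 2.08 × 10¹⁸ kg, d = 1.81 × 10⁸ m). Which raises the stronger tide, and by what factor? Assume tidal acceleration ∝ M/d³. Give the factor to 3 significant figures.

The tide-raising term goes as M/d³ (the gradient of a 1/d² field).
Io: (8.93 × 10²²) / (4.22 × 10⁸)³ = 1.188 × 10⁻³
Amalthea: (2.08 × 10¹⁸) / (1.81 × 10⁸)³ = 3.508 × 10⁻⁷
Ratio (larger/smaller) = 3390

Io, by a factor of ≈ 3390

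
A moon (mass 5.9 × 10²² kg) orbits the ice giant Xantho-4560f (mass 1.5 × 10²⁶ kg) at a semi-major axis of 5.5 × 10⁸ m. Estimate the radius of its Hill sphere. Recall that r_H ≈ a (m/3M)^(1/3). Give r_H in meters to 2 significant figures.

2.8 × 10⁷ m

r_H ≈ a (m/3M)^(1/3)
    = (5.5 × 10⁸) × (5.9 × 10²² / (3 × 1.5 × 10²⁶))^(1/3)
    = 2.8 × 10⁷ m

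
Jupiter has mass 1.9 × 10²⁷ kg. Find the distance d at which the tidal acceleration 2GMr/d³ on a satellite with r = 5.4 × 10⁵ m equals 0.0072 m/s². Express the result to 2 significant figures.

2GMr/d³ = a_tidal  ⇒  d = (2GMr / a_tidal)^(1/3)
d = (2 × 6.674×10⁻¹¹ × (1.9 × 10²⁷) × (5.4 × 10⁵) / (0.0072))^(1/3)
  = 2.7 × 10⁸ m

2.7 × 10⁸ m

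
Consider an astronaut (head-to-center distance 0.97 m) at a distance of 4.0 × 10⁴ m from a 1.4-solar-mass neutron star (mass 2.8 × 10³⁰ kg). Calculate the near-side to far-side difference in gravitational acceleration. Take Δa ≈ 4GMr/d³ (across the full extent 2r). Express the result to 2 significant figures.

a_tidal = 4GMr/d³
        = 4 × (6.674 × 10⁻¹¹) × (2.8 × 10³⁰) × (0.97) / (4.0 × 10⁴)³
        = 1.1 × 10⁷ m/s²

1.1 × 10⁷ m/s²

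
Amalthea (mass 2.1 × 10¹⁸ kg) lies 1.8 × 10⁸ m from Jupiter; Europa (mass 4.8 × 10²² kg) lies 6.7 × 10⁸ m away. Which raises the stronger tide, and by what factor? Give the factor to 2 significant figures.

Compare M/d³ for the two perturbers:
Amalthea: (2.1 × 10¹⁸) / (1.8 × 10⁸)³ = 3.601 × 10⁻⁷
Europa: (4.8 × 10²²) / (6.7 × 10⁸)³ = 1.596 × 10⁻⁴
Ratio (larger/smaller) = 440

Europa, by a factor of ≈ 440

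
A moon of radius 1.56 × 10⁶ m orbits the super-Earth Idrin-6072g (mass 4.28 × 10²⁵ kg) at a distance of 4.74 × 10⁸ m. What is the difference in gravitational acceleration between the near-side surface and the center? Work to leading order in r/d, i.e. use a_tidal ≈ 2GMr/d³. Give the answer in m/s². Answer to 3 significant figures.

a_tidal = 2GMr/d³
        = 2 × (6.674 × 10⁻¹¹) × (4.28 × 10²⁵) × (1.56 × 10⁶) / (4.74 × 10⁸)³
        = 8.37 × 10⁻⁵ m/s²

8.37 × 10⁻⁵ m/s²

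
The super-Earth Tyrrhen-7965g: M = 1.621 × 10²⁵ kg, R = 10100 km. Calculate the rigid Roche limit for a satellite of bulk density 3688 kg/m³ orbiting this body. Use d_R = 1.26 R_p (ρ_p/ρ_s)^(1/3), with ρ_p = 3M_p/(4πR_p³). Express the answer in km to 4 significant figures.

12800 km

ρ_p = 3M_p/(4πR_p³) = 3 × (1.621 × 10²⁵) / (4π × (1.010 × 10⁷ m)³) = 3756 kg/m³
d_R = 1.26 × 10100 km × (3756/3688)^(1/3)
    = 12800 km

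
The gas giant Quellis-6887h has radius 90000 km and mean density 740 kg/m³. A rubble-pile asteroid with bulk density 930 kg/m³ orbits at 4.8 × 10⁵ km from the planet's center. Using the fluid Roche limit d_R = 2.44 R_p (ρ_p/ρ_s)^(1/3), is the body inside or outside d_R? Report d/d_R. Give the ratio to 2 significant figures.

d_R = 2.44 × (90000 km) × (740/930)^(1/3) = 2.035 × 10⁵ km
d/d_R = (4.8 × 10⁵) / (2.035 × 10⁵) = 2.4
Since d/d_R > 1, the body is outside the Roche limit.

outside; d/d_R ≈ 2.4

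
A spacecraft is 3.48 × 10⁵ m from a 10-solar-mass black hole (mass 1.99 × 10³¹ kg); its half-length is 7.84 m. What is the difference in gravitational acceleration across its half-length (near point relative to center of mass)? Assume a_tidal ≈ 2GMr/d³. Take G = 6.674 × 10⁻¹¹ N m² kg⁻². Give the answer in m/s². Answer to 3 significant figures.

4.94 × 10⁵ m/s²

Differencing GM/(d−r)² and GM/d² to first order in r/d gives 2GMr/d³.
Δg = 2GMr/d³
   = 2 × (6.674 × 10⁻¹¹) × (1.99 × 10³¹) × (7.84) / (3.48 × 10⁵)³
   = 4.94 × 10⁵ m/s²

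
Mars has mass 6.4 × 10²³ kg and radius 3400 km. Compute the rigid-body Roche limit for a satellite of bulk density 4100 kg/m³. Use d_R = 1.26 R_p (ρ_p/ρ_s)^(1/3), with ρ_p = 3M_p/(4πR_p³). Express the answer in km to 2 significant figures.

ρ_p = 3M_p/(4πR_p³) = 3 × (6.4 × 10²³) / (4π × (3.4 × 10⁶ m)³) = 3900 kg/m³
d_R = 1.26 × 3400 km × (3900/4100)^(1/3)
    = 4200 km

4200 km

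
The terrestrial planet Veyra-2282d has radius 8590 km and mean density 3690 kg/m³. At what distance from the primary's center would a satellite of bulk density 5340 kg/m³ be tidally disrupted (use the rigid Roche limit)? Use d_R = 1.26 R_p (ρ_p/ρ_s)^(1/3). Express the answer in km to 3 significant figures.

d_R = 1.26 × 8590 km × (3690/5340)^(1/3)
    = 9570 km

9570 km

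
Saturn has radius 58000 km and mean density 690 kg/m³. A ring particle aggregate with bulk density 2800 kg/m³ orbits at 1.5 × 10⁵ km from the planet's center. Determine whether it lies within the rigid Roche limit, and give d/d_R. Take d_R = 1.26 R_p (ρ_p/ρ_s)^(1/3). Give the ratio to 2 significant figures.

outside; d/d_R ≈ 3.3

d_R = 1.26 × (58000 km) × (690/2800)^(1/3) = 45820 km
d/d_R = (1.5 × 10⁵) / (45820) = 3.3
Since d/d_R > 1, the body is outside the Roche limit.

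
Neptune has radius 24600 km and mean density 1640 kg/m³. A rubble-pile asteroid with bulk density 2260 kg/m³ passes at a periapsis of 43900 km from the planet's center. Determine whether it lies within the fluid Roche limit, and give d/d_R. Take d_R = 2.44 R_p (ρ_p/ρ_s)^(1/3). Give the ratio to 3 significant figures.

d_R = 2.44 × (24600 km) × (1640/2260)^(1/3) = 53940 km
d/d_R = (43900) / (53940) = 0.814
Since d/d_R < 1, the body is inside the Roche limit.

inside; d/d_R ≈ 0.814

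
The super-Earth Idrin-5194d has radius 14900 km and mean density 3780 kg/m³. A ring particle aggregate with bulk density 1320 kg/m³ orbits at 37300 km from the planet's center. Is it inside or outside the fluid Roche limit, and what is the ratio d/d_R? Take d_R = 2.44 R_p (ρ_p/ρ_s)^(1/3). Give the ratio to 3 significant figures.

d_R = 2.44 × (14900 km) × (3780/1320)^(1/3) = 51630 km
d/d_R = (37300) / (51630) = 0.722
Since d/d_R < 1, the body is inside the Roche limit.

inside; d/d_R ≈ 0.722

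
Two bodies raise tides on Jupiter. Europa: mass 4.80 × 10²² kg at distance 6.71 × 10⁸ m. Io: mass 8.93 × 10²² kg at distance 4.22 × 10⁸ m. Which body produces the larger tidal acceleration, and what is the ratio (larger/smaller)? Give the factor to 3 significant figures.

Compare M/d³ for the two perturbers:
Europa: (4.80 × 10²²) / (6.71 × 10⁸)³ = 1.589 × 10⁻⁴
Io: (8.93 × 10²²) / (4.22 × 10⁸)³ = 1.188 × 10⁻³
Ratio (larger/smaller) = 7.48

Io, by a factor of ≈ 7.48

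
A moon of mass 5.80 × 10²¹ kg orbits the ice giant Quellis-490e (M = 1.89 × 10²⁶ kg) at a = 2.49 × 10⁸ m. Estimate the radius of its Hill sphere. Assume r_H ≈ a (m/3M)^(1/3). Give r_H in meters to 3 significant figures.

r_H ≈ a (m/3M)^(1/3)
    = (2.49 × 10⁸) × (5.80 × 10²¹ / (3 × 1.89 × 10²⁶))^(1/3)
    = 5.41 × 10⁶ m

5.41 × 10⁶ m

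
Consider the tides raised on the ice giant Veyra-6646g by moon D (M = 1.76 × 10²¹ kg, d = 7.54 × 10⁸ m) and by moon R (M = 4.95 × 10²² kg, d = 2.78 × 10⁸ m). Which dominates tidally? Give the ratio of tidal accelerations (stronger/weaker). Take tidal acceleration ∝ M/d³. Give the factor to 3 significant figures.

Moon R, by a factor of ≈ 561

Tidal acceleration ∝ M/d³, so compare M/d³ for each.
Moon D: (1.76 × 10²¹) / (7.54 × 10⁸)³ = 4.106 × 10⁻⁶
Moon R: (4.95 × 10²²) / (2.78 × 10⁸)³ = 2.304 × 10⁻³
Ratio (larger/smaller) = 561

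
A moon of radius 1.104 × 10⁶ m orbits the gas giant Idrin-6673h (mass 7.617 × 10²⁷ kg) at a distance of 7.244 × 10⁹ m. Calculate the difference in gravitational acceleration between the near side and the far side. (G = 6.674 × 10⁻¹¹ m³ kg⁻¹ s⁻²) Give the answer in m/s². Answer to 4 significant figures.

5.906 × 10⁻⁶ m/s²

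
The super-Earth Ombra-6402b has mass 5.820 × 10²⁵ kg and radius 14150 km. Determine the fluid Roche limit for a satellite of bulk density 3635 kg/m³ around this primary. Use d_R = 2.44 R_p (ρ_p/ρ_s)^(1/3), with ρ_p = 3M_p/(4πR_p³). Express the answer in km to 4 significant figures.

38150 km

ρ_p = 3M_p/(4πR_p³) = 3 × (5.820 × 10²⁵) / (4π × (1.415 × 10⁷ m)³) = 4904 kg/m³
d_R = 2.44 × 14150 km × (4904/3635)^(1/3)
    = 38150 km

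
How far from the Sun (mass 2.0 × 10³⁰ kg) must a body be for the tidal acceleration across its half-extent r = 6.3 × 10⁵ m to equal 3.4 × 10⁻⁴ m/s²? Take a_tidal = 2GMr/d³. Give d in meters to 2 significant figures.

7.9 × 10⁹ m

2GMr/d³ = a_tidal  ⇒  d = (2GMr / a_tidal)^(1/3)
d = (2 × 6.674×10⁻¹¹ × (2.0 × 10³⁰) × (6.3 × 10⁵) / (3.4 × 10⁻⁴))^(1/3)
  = 7.9 × 10⁹ m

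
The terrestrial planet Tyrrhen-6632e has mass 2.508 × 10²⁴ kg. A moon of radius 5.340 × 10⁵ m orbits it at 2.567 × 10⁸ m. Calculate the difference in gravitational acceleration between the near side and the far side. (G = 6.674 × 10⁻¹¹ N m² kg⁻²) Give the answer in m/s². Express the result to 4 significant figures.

2.114 × 10⁻⁵ m/s²

a_tidal = 4GMr/d³
        = 4 × (6.674 × 10⁻¹¹) × (2.508 × 10²⁴) × (5.340 × 10⁵) / (2.567 × 10⁸)³
        = 2.114 × 10⁻⁵ m/s²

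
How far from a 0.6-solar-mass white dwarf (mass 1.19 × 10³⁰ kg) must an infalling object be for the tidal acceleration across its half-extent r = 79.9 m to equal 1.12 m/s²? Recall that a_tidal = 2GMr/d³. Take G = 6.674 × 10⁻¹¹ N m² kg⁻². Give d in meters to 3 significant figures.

2.25 × 10⁷ m

2GMr/d³ = a_tidal  ⇒  d = (2GMr / a_tidal)^(1/3)
d = (2 × 6.674×10⁻¹¹ × (1.19 × 10³⁰) × (79.9) / (1.12))^(1/3)
  = 2.25 × 10⁷ m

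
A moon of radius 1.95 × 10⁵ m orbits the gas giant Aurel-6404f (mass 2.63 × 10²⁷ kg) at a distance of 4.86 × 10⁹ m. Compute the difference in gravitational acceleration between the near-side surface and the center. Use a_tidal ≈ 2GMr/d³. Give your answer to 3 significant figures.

Since r ≪ d, expand the inverse-square field across one radius to get the leading 2GMr/d³ term.
a_tidal = 2GMr/d³
        = 2 × (6.674 × 10⁻¹¹) × (2.63 × 10²⁷) × (1.95 × 10⁵) / (4.86 × 10⁹)³
        = 5.96 × 10⁻⁷ m/s²

5.96 × 10⁻⁷ m/s²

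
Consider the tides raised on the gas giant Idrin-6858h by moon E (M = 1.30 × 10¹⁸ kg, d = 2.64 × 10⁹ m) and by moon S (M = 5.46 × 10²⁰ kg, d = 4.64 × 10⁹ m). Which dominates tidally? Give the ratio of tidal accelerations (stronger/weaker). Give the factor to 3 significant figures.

Moon S, by a factor of ≈ 77.4

The tide-raising term goes as M/d³ (the gradient of a 1/d² field).
Moon E: (1.30 × 10¹⁸) / (2.64 × 10⁹)³ = 7.065 × 10⁻¹¹
Moon S: (5.46 × 10²⁰) / (4.64 × 10⁹)³ = 5.466 × 10⁻⁹
Ratio (larger/smaller) = 77.4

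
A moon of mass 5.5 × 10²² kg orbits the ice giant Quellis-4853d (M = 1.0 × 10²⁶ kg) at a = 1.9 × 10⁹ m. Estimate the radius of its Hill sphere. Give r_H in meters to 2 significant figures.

1.1 × 10⁸ m

r_H ≈ a (m/3M)^(1/3)
    = (1.9 × 10⁹) × (5.5 × 10²² / (3 × 1.0 × 10²⁶))^(1/3)
    = 1.1 × 10⁸ m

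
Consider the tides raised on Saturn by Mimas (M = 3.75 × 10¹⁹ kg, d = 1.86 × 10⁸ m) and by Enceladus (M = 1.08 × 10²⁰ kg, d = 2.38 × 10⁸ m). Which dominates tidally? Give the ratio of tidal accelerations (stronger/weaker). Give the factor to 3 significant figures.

Tidal acceleration ∝ M/d³, so compare M/d³ for each.
Mimas: (3.75 × 10¹⁹) / (1.86 × 10⁸)³ = 5.828 × 10⁻⁶
Enceladus: (1.08 × 10²⁰) / (2.38 × 10⁸)³ = 8.011 × 10⁻⁶
Ratio (larger/smaller) = 1.37

Enceladus, by a factor of ≈ 1.37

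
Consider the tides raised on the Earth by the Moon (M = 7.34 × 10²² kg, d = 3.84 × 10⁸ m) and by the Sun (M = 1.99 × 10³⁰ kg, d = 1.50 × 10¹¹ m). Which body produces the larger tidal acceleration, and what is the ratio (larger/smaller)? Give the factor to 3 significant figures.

The tide-raising term goes as M/d³ (the gradient of a 1/d² field).
The Moon: (7.34 × 10²²) / (3.84 × 10⁸)³ = 1.296 × 10⁻³
The Sun: (1.99 × 10³⁰) / (1.50 × 10¹¹)³ = 5.896 × 10⁻⁴
Ratio (larger/smaller) = 2.20

The Moon, by a factor of ≈ 2.20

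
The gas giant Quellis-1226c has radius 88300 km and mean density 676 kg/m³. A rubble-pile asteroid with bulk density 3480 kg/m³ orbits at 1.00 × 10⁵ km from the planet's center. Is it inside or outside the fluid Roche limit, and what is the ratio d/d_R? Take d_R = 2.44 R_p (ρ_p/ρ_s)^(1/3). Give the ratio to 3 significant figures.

inside; d/d_R ≈ 0.801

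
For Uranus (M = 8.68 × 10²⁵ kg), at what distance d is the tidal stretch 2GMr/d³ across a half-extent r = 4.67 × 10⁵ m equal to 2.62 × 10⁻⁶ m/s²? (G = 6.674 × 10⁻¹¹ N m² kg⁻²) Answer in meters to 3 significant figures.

2GMr/d³ = a_tidal  ⇒  d = (2GMr / a_tidal)^(1/3)
d = (2 × 6.674×10⁻¹¹ × (8.68 × 10²⁵) × (4.67 × 10⁵) / (2.62 × 10⁻⁶))^(1/3)
  = 1.27 × 10⁹ m

1.27 × 10⁹ m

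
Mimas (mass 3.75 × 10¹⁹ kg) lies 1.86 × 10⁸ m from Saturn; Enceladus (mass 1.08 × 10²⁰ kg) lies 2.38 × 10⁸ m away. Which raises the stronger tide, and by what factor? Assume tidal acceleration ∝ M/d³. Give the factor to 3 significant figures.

Tidal stretch scales as M/d³; compute that for each body.
Mimas: (3.75 × 10¹⁹) / (1.86 × 10⁸)³ = 5.828 × 10⁻⁶
Enceladus: (1.08 × 10²⁰) / (2.38 × 10⁸)³ = 8.011 × 10⁻⁶
Ratio (larger/smaller) = 1.37

Enceladus, by a factor of ≈ 1.37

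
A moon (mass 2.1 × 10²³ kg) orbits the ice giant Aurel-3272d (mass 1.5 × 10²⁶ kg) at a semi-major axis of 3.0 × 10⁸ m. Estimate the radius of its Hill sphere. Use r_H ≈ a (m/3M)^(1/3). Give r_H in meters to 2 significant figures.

2.3 × 10⁷ m

r_H ≈ a (m/3M)^(1/3)
    = (3.0 × 10⁸) × (2.1 × 10²³ / (3 × 1.5 × 10²⁶))^(1/3)
    = 2.3 × 10⁷ m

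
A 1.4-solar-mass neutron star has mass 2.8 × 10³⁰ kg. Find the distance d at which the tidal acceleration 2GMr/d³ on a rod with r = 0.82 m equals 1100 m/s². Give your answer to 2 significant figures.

2GMr/d³ = a_tidal  ⇒  d = (2GMr / a_tidal)^(1/3)
d = (2 × 6.674×10⁻¹¹ × (2.8 × 10³⁰) × (0.82) / (1100))^(1/3)
  = 6.5 × 10⁵ m

6.5 × 10⁵ m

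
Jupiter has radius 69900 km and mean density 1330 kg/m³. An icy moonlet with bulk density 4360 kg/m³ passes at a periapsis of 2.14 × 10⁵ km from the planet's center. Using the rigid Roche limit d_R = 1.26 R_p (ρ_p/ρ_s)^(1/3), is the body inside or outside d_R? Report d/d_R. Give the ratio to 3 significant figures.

d_R = 1.26 × (69900 km) × (1330/4360)^(1/3) = 59290 km
d/d_R = (2.14 × 10⁵) / (59290) = 3.61
Since d/d_R > 1, the body is outside the Roche limit.

outside; d/d_R ≈ 3.61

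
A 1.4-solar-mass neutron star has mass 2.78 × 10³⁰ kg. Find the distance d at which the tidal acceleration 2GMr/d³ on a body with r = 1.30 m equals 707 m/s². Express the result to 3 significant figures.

2GMr/d³ = a_tidal  ⇒  d = (2GMr / a_tidal)^(1/3)
d = (2 × 6.674×10⁻¹¹ × (2.78 × 10³⁰) × (1.30) / (707))^(1/3)
  = 8.80 × 10⁵ m

8.80 × 10⁵ m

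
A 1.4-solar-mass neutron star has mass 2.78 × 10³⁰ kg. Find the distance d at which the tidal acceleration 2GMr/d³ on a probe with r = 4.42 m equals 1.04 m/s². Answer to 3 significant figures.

1.16 × 10⁷ m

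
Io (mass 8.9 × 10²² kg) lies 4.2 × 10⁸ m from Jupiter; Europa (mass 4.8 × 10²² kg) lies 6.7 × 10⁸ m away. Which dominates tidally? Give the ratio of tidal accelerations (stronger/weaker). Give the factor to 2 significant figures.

Tidal stretch scales as M/d³; compute that for each body.
Io: (8.9 × 10²²) / (4.2 × 10⁸)³ = 1.201 × 10⁻³
Europa: (4.8 × 10²²) / (6.7 × 10⁸)³ = 1.596 × 10⁻⁴
Ratio (larger/smaller) = 7.5

Io, by a factor of ≈ 7.5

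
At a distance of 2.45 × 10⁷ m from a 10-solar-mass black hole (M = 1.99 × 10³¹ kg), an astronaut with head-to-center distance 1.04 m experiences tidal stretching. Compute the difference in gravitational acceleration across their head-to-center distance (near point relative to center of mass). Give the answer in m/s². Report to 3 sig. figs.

1.88 × 10⁻¹ m/s²

Δa = 2GMr/d³
   = 2 × (6.674 × 10⁻¹¹) × (1.99 × 10³¹) × (1.04) / (2.45 × 10⁷)³
   = 1.88 × 10⁻¹ m/s²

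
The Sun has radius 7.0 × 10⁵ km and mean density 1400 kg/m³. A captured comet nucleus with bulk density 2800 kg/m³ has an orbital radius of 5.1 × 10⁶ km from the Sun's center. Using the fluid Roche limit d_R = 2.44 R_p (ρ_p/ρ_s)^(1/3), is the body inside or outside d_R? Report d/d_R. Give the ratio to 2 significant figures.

d_R = 2.44 × (7.0 × 10⁵ km) × (1400/2800)^(1/3) = 1.356 × 10⁶ km
d/d_R = (5.1 × 10⁶) / (1.356 × 10⁶) = 3.8
Since d/d_R > 1, the body is outside the Roche limit.

outside; d/d_R ≈ 3.8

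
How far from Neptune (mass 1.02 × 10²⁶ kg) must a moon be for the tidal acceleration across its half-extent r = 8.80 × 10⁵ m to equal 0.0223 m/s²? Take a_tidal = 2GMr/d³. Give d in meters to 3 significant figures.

2GMr/d³ = a_tidal  ⇒  d = (2GMr / a_tidal)^(1/3)
d = (2 × 6.674×10⁻¹¹ × (1.02 × 10²⁶) × (8.80 × 10⁵) / (0.0223))^(1/3)
  = 8.13 × 10⁷ m

8.13 × 10⁷ m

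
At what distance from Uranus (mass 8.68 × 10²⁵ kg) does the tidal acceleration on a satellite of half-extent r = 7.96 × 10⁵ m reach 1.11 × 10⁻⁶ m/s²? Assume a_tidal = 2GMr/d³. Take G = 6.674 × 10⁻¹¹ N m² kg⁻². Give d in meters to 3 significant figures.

2.03 × 10⁹ m

2GMr/d³ = a_tidal  ⇒  d = (2GMr / a_tidal)^(1/3)
d = (2 × 6.674×10⁻¹¹ × (8.68 × 10²⁵) × (7.96 × 10⁵) / (1.11 × 10⁻⁶))^(1/3)
  = 2.03 × 10⁹ m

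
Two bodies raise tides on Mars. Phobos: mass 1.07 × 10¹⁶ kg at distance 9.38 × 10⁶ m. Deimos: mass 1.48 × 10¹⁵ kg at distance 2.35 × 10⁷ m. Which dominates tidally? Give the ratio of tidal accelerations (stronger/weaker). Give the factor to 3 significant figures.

Phobos, by a factor of ≈ 114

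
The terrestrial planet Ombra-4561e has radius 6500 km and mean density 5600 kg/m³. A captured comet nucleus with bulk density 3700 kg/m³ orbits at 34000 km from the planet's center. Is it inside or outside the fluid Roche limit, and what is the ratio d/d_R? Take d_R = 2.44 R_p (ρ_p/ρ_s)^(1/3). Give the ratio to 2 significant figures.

d_R = 2.44 × (6500 km) × (5600/3700)^(1/3) = 18210 km
d/d_R = (34000) / (18210) = 1.9
Since d/d_R > 1, the body is outside the Roche limit.

outside; d/d_R ≈ 1.9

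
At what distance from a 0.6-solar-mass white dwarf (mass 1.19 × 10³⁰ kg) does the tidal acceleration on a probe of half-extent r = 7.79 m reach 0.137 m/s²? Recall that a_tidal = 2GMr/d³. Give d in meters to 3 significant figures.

2.08 × 10⁷ m

2GMr/d³ = a_tidal  ⇒  d = (2GMr / a_tidal)^(1/3)
d = (2 × 6.674×10⁻¹¹ × (1.19 × 10³⁰) × (7.79) / (0.137))^(1/3)
  = 2.08 × 10⁷ m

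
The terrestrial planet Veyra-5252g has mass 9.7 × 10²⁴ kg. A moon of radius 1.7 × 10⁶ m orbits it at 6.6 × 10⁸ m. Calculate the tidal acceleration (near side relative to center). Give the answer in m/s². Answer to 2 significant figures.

7.7 × 10⁻⁶ m/s²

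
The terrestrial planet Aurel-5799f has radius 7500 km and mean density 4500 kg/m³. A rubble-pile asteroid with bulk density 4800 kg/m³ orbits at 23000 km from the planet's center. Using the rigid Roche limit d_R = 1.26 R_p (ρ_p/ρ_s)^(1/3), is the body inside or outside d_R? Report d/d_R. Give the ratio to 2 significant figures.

outside; d/d_R ≈ 2.5

d_R = 1.26 × (7500 km) × (4500/4800)^(1/3) = 9249 km
d/d_R = (23000) / (9249) = 2.5
Since d/d_R > 1, the body is outside the Roche limit.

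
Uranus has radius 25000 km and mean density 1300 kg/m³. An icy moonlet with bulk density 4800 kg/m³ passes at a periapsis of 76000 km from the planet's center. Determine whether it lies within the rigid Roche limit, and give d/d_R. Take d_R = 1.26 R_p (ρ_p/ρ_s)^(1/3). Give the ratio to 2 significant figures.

outside; d/d_R ≈ 3.7

d_R = 1.26 × (25000 km) × (1300/4800)^(1/3) = 20380 km
d/d_R = (76000) / (20380) = 3.7
Since d/d_R > 1, the body is outside the Roche limit.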